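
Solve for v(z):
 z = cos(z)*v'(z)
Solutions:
 v(z) = C1 + Integral(z/cos(z), z)


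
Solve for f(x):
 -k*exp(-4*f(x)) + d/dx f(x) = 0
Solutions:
 f(x) = log(-I*(C1 + 4*k*x)^(1/4))
 f(x) = log(I*(C1 + 4*k*x)^(1/4))
 f(x) = log(-(C1 + 4*k*x)^(1/4))
 f(x) = log(C1 + 4*k*x)/4


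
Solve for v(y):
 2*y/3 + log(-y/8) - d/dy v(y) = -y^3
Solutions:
 v(y) = C1 + y^4/4 + y^2/3 + y*log(-y) + y*(-3*log(2) - 1)


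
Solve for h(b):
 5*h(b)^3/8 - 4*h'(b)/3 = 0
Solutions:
 h(b) = -4*sqrt(-1/(C1 + 15*b))
 h(b) = 4*sqrt(-1/(C1 + 15*b))


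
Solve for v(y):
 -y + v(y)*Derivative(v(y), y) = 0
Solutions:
 v(y) = -sqrt(C1 + y^2)
 v(y) = sqrt(C1 + y^2)


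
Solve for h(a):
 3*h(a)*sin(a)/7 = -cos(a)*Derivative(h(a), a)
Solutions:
 h(a) = C1*cos(a)^(3/7)


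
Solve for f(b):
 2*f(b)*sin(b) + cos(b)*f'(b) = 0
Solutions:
 f(b) = C1*cos(b)^2


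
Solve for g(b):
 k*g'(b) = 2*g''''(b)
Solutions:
 g(b) = C1 + C2*exp(2^(2/3)*b*k^(1/3)/2) + C3*exp(2^(2/3)*b*k^(1/3)*(-1 + sqrt(3)*I)/4) + C4*exp(-2^(2/3)*b*k^(1/3)*(1 + sqrt(3)*I)/4)


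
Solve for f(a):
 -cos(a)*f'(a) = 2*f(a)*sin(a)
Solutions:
 f(a) = C1*cos(a)^2


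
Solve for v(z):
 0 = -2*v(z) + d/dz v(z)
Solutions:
 v(z) = C1*exp(2*z)


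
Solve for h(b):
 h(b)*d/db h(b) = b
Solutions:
 h(b) = -sqrt(C1 + b^2)
 h(b) = sqrt(C1 + b^2)


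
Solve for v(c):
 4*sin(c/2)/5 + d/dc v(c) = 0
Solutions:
 v(c) = C1 + 8*cos(c/2)/5


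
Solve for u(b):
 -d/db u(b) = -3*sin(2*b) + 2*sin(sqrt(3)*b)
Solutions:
 u(b) = C1 - 3*cos(2*b)/2 + 2*sqrt(3)*cos(sqrt(3)*b)/3


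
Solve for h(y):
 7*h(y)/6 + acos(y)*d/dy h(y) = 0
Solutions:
 h(y) = C1*exp(-7*Integral(1/acos(y), y)/6)


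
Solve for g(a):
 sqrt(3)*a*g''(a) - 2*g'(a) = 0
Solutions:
 g(a) = C1 + C2*a^(1 + 2*sqrt(3)/3)


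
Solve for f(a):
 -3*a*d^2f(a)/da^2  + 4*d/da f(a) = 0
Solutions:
 f(a) = C1 + C2*a^(7/3)


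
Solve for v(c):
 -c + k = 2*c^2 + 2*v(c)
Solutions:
 v(c) = -c^2 - c/2 + k/2


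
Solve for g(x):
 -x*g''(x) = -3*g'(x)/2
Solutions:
 g(x) = C1 + C2*x^(5/2)


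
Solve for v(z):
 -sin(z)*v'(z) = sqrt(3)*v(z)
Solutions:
 v(z) = C1*(cos(z) + 1)^(sqrt(3)/2)/(cos(z) - 1)^(sqrt(3)/2)


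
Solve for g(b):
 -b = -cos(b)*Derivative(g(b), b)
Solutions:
 g(b) = C1 + Integral(b/cos(b), b)


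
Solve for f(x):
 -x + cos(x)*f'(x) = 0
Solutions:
 f(x) = C1 + Integral(x/cos(x), x)


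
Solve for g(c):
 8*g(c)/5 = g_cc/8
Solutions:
 g(c) = C1*exp(-8*sqrt(5)*c/5) + C2*exp(8*sqrt(5)*c/5)


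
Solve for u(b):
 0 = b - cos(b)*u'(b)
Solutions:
 u(b) = C1 + Integral(b/cos(b), b)


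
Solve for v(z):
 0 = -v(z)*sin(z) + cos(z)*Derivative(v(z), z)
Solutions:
 v(z) = C1/cos(z)


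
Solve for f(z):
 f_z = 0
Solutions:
 f(z) = C1


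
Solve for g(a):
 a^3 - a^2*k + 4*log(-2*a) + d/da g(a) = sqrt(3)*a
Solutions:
 g(a) = C1 - a^4/4 + a^3*k/3 + sqrt(3)*a^2/2 - 4*a*log(-a) + 4*a*(1 - log(2))


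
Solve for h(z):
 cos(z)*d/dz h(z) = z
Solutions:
 h(z) = C1 + Integral(z/cos(z), z)


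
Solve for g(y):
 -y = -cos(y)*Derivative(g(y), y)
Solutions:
 g(y) = C1 + Integral(y/cos(y), y)


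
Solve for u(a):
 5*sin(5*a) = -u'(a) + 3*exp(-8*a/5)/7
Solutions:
 u(a) = C1 + cos(5*a) - 15*exp(-8*a/5)/56


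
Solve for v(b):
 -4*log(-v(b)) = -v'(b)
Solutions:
 -li(-v(b)) = C1 + 4*b


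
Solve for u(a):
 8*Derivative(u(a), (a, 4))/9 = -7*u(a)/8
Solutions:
 u(a) = (C1*sin(sqrt(3)*7^(1/4)*a/4) + C2*cos(sqrt(3)*7^(1/4)*a/4))*exp(-sqrt(3)*7^(1/4)*a/4) + (C3*sin(sqrt(3)*7^(1/4)*a/4) + C4*cos(sqrt(3)*7^(1/4)*a/4))*exp(sqrt(3)*7^(1/4)*a/4)


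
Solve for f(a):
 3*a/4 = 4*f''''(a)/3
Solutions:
 f(a) = C1 + C2*a + C3*a^2 + C4*a^3 + 3*a^5/640


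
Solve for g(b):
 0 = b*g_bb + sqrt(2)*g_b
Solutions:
 g(b) = C1 + C2*b^(1 - sqrt(2))


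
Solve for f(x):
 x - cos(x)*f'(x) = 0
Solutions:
 f(x) = C1 + Integral(x/cos(x), x)


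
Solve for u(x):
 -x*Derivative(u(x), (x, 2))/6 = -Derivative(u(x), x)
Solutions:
 u(x) = C1 + C2*x^7


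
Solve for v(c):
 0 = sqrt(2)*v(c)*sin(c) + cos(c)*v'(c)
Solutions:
 v(c) = C1*cos(c)^(sqrt(2))


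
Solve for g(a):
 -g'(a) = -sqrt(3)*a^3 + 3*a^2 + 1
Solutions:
 g(a) = C1 + sqrt(3)*a^4/4 - a^3 - a


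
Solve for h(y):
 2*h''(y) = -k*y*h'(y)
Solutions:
 h(y) = Piecewise((-sqrt(pi)*C1*erf(sqrt(k)*y/2)/sqrt(k) - C2, (k > 0) | (k < 0)), (-C1*y - C2, True))


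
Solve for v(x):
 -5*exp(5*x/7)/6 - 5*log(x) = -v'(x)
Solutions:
 v(x) = C1 + 5*x*log(x) - 5*x + 7*exp(5*x/7)/6


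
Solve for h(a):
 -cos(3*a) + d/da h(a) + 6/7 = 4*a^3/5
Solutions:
 h(a) = C1 + a^4/5 - 6*a/7 + sin(3*a)/3


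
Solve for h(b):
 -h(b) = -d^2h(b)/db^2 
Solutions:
 h(b) = C1*exp(-b) + C2*exp(b)


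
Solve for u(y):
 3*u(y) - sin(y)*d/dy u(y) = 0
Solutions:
 u(y) = C1*(cos(y) - 1)^(3/2)/(cos(y) + 1)^(3/2)


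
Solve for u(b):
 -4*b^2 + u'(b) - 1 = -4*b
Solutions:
 u(b) = C1 + 4*b^3/3 - 2*b^2 + b


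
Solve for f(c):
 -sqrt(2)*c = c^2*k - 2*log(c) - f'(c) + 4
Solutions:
 f(c) = C1 + c^3*k/3 + sqrt(2)*c^2/2 - 2*c*log(c) + 6*c


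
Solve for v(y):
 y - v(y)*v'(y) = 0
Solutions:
 v(y) = -sqrt(C1 + y^2)
 v(y) = sqrt(C1 + y^2)


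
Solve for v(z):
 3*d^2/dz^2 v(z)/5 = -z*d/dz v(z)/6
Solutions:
 v(z) = C1 + C2*erf(sqrt(5)*z/6)


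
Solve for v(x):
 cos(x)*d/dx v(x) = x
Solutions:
 v(x) = C1 + Integral(x/cos(x), x)


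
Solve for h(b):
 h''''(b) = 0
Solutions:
 h(b) = C1 + C2*b + C3*b^2 + C4*b^3


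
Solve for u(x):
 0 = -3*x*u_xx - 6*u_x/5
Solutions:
 u(x) = C1 + C2*x^(3/5)


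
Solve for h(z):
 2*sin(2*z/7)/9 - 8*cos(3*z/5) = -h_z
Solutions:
 h(z) = C1 + 40*sin(3*z/5)/3 + 7*cos(2*z/7)/9


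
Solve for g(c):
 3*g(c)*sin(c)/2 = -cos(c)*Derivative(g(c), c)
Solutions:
 g(c) = C1*cos(c)^(3/2)


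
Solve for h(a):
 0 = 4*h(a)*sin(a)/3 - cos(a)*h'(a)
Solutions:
 h(a) = C1/cos(a)^(4/3)


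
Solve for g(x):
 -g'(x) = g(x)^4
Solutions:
 g(x) = (-3^(2/3) - 3*3^(1/6)*I)*(1/(C1 + x))^(1/3)/6
 g(x) = (-3^(2/3) + 3*3^(1/6)*I)*(1/(C1 + x))^(1/3)/6
 g(x) = (1/(C1 + 3*x))^(1/3)


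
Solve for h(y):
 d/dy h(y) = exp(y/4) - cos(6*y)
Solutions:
 h(y) = C1 + 4*exp(y/4) - sin(6*y)/6


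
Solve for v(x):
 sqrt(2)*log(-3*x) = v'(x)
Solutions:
 v(x) = C1 + sqrt(2)*x*log(-x) + sqrt(2)*x*(-1 + log(3))


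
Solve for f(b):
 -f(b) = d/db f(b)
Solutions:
 f(b) = C1*exp(-b)


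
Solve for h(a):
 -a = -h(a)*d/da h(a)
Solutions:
 h(a) = -sqrt(C1 + a^2)
 h(a) = sqrt(C1 + a^2)


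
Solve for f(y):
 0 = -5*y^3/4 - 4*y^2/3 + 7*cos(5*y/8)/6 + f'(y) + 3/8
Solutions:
 f(y) = C1 + 5*y^4/16 + 4*y^3/9 - 3*y/8 - 28*sin(5*y/8)/15


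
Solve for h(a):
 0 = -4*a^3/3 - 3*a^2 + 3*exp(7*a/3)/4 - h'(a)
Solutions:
 h(a) = C1 - a^4/3 - a^3 + 9*exp(7*a/3)/28


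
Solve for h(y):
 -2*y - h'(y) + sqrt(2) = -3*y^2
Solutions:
 h(y) = C1 + y^3 - y^2 + sqrt(2)*y


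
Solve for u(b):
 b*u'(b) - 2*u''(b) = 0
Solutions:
 u(b) = C1 + C2*erfi(b/2)


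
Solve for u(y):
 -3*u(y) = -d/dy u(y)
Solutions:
 u(y) = C1*exp(3*y)


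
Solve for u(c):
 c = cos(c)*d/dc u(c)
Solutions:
 u(c) = C1 + Integral(c/cos(c), c)


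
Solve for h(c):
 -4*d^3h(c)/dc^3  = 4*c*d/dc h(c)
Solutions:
 h(c) = C1 + Integral(C2*airyai(-c) + C3*airybi(-c), c)


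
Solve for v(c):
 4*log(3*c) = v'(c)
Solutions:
 v(c) = C1 + 4*c*log(c) - 4*c + c*log(81)


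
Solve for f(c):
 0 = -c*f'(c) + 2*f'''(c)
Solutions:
 f(c) = C1 + Integral(C2*airyai(2^(2/3)*c/2) + C3*airybi(2^(2/3)*c/2), c)


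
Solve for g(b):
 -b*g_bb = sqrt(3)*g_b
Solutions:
 g(b) = C1 + C2*b^(1 - sqrt(3))


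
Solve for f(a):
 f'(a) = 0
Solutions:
 f(a) = C1


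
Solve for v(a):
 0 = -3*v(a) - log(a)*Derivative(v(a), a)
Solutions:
 v(a) = C1*exp(-3*li(a))


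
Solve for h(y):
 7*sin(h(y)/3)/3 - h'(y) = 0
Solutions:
 -7*y/3 + 3*log(cos(h(y)/3) - 1)/2 - 3*log(cos(h(y)/3) + 1)/2 = C1


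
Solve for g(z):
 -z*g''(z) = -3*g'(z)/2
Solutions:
 g(z) = C1 + C2*z^(5/2)


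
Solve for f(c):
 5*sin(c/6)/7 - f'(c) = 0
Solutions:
 f(c) = C1 - 30*cos(c/6)/7


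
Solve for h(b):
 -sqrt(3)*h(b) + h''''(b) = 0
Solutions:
 h(b) = C1*exp(-3^(1/8)*b) + C2*exp(3^(1/8)*b) + C3*sin(3^(1/8)*b) + C4*cos(3^(1/8)*b)


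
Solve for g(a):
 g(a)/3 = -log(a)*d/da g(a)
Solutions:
 g(a) = C1*exp(-li(a)/3)


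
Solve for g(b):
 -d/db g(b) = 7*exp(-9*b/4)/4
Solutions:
 g(b) = C1 + 7*exp(-9*b/4)/9


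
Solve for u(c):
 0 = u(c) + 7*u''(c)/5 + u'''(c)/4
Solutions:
 u(c) = C1*exp(c*(-56 + 392*2^(2/3)/(15*sqrt(379905) + 14351)^(1/3) + 2^(1/3)*(15*sqrt(379905) + 14351)^(1/3))/30)*sin(2^(1/3)*sqrt(3)*c*(-(15*sqrt(379905) + 14351)^(1/3) + 392*2^(1/3)/(15*sqrt(379905) + 14351)^(1/3))/30) + C2*exp(c*(-56 + 392*2^(2/3)/(15*sqrt(379905) + 14351)^(1/3) + 2^(1/3)*(15*sqrt(379905) + 14351)^(1/3))/30)*cos(2^(1/3)*sqrt(3)*c*(-(15*sqrt(379905) + 14351)^(1/3) + 392*2^(1/3)/(15*sqrt(379905) + 14351)^(1/3))/30) + C3*exp(-c*(392*2^(2/3)/(15*sqrt(379905) + 14351)^(1/3) + 28 + 2^(1/3)*(15*sqrt(379905) + 14351)^(1/3))/15)


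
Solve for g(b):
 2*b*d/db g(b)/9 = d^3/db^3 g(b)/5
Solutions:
 g(b) = C1 + Integral(C2*airyai(30^(1/3)*b/3) + C3*airybi(30^(1/3)*b/3), b)


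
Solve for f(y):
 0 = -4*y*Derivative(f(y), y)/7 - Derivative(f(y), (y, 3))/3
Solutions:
 f(y) = C1 + Integral(C2*airyai(-12^(1/3)*7^(2/3)*y/7) + C3*airybi(-12^(1/3)*7^(2/3)*y/7), y)


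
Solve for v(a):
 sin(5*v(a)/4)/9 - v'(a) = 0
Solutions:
 -a/9 + 2*log(cos(5*v(a)/4) - 1)/5 - 2*log(cos(5*v(a)/4) + 1)/5 = C1


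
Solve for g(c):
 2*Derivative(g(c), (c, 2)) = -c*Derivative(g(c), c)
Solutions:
 g(c) = C1 + C2*erf(c/2)


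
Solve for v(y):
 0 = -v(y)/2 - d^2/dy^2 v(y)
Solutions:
 v(y) = C1*sin(sqrt(2)*y/2) + C2*cos(sqrt(2)*y/2)


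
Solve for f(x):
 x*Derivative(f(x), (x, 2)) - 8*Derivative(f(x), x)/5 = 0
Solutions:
 f(x) = C1 + C2*x^(13/5)


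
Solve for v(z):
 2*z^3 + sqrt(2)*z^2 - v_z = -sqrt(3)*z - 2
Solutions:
 v(z) = C1 + z^4/2 + sqrt(2)*z^3/3 + sqrt(3)*z^2/2 + 2*z


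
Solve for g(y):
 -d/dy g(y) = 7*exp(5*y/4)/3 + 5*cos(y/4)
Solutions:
 g(y) = C1 - 28*exp(5*y/4)/15 - 20*sin(y/4)


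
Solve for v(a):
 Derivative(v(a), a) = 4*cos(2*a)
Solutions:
 v(a) = C1 + 2*sin(2*a)


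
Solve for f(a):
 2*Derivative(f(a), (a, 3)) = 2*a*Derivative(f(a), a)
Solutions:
 f(a) = C1 + Integral(C2*airyai(a) + C3*airybi(a), a)


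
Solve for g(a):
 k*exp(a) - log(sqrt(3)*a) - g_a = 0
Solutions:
 g(a) = C1 - a*log(a) + a*(1 - log(3)/2) + k*exp(a)


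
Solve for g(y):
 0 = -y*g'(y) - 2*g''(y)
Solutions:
 g(y) = C1 + C2*erf(y/2)


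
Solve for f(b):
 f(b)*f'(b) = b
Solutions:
 f(b) = -sqrt(C1 + b^2)
 f(b) = sqrt(C1 + b^2)


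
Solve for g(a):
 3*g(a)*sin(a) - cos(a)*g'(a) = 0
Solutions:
 g(a) = C1/cos(a)^3


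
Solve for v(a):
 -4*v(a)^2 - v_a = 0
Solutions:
 v(a) = 1/(C1 + 4*a)


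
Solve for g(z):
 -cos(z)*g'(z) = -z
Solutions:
 g(z) = C1 + Integral(z/cos(z), z)


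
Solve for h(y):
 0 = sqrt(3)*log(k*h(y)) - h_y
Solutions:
 li(k*h(y))/k = C1 + sqrt(3)*y


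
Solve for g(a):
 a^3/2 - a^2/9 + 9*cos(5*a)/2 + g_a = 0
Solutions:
 g(a) = C1 - a^4/8 + a^3/27 - 9*sin(5*a)/10


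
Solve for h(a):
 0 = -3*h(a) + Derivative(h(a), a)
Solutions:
 h(a) = C1*exp(3*a)


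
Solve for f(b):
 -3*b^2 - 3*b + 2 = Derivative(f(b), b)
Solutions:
 f(b) = C1 - b^3 - 3*b^2/2 + 2*b


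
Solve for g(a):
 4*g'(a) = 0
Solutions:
 g(a) = C1


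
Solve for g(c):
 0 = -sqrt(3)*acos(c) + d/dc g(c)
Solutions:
 g(c) = C1 + sqrt(3)*(c*acos(c) - sqrt(1 - c^2))


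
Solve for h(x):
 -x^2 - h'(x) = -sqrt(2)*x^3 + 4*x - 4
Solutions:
 h(x) = C1 + sqrt(2)*x^4/4 - x^3/3 - 2*x^2 + 4*x


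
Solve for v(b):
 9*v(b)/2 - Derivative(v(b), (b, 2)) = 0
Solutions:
 v(b) = C1*exp(-3*sqrt(2)*b/2) + C2*exp(3*sqrt(2)*b/2)


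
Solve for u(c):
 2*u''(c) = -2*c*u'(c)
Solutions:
 u(c) = C1 + C2*erf(sqrt(2)*c/2)


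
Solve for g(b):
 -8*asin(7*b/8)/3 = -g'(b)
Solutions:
 g(b) = C1 + 8*b*asin(7*b/8)/3 + 8*sqrt(64 - 49*b^2)/21


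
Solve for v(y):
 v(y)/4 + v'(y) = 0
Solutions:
 v(y) = C1*exp(-y/4)


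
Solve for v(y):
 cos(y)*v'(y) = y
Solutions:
 v(y) = C1 + Integral(y/cos(y), y)


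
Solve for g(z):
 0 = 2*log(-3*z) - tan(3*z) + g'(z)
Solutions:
 g(z) = C1 - 2*z*log(-z) - 2*z*log(3) + 2*z - log(cos(3*z))/3


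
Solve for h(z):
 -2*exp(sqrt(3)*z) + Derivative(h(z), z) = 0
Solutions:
 h(z) = C1 + 2*sqrt(3)*exp(sqrt(3)*z)/3


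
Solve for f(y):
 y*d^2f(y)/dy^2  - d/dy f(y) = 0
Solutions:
 f(y) = C1 + C2*y^2


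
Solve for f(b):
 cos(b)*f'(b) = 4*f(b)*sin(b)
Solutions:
 f(b) = C1/cos(b)^4


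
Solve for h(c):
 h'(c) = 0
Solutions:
 h(c) = C1


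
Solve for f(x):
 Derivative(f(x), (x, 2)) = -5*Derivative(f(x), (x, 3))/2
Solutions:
 f(x) = C1 + C2*x + C3*exp(-2*x/5)


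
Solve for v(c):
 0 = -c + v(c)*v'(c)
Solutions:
 v(c) = -sqrt(C1 + c^2)
 v(c) = sqrt(C1 + c^2)


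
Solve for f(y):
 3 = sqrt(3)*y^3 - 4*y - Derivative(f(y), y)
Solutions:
 f(y) = C1 + sqrt(3)*y^4/4 - 2*y^2 - 3*y


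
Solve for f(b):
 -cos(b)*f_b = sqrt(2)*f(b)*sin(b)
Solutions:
 f(b) = C1*cos(b)^(sqrt(2))


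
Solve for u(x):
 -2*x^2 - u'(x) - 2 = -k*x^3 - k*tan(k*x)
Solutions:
 u(x) = C1 + k*x^4/4 + k*Piecewise((-log(cos(k*x))/k, Ne(k, 0)), (0, True)) - 2*x^3/3 - 2*x


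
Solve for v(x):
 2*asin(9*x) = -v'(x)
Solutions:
 v(x) = C1 - 2*x*asin(9*x) - 2*sqrt(1 - 81*x^2)/9


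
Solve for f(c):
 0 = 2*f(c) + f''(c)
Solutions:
 f(c) = C1*sin(sqrt(2)*c) + C2*cos(sqrt(2)*c)


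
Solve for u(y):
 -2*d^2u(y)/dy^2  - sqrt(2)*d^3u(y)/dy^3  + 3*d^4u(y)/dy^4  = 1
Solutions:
 u(y) = C1 + C2*y + C3*exp(y*(sqrt(2) + sqrt(26))/6) + C4*exp(y*(-sqrt(26) + sqrt(2))/6) - y^2/4


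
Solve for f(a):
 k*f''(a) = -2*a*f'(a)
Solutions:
 f(a) = C1 + C2*sqrt(k)*erf(a*sqrt(1/k))


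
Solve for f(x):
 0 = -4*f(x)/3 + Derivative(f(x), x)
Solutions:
 f(x) = C1*exp(4*x/3)


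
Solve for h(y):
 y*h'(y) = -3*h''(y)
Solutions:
 h(y) = C1 + C2*erf(sqrt(6)*y/6)


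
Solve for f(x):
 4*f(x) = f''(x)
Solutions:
 f(x) = C1*exp(-2*x) + C2*exp(2*x)


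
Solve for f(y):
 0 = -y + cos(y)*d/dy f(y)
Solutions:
 f(y) = C1 + Integral(y/cos(y), y)


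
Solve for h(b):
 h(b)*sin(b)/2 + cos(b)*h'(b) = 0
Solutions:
 h(b) = C1*sqrt(cos(b))


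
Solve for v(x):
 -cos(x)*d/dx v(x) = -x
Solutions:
 v(x) = C1 + Integral(x/cos(x), x)


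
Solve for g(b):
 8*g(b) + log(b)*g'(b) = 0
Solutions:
 g(b) = C1*exp(-8*li(b))


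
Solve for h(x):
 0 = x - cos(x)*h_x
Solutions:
 h(x) = C1 + Integral(x/cos(x), x)


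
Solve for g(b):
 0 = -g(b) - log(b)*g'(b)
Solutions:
 g(b) = C1*exp(-li(b))


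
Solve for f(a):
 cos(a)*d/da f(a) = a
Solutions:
 f(a) = C1 + Integral(a/cos(a), a)


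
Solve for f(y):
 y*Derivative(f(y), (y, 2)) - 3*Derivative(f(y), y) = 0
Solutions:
 f(y) = C1 + C2*y^4


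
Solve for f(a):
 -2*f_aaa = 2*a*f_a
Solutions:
 f(a) = C1 + Integral(C2*airyai(-a) + C3*airybi(-a), a)


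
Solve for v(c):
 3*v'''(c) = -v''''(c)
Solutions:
 v(c) = C1 + C2*c + C3*c^2 + C4*exp(-3*c)


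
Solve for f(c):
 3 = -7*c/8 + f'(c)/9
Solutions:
 f(c) = C1 + 63*c^2/16 + 27*c


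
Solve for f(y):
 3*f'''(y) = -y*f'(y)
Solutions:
 f(y) = C1 + Integral(C2*airyai(-3^(2/3)*y/3) + C3*airybi(-3^(2/3)*y/3), y)


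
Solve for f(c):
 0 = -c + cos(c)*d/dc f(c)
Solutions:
 f(c) = C1 + Integral(c/cos(c), c)


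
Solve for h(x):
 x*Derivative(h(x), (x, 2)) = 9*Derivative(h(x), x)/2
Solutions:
 h(x) = C1 + C2*x^(11/2)


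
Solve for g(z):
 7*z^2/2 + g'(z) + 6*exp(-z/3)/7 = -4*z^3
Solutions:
 g(z) = C1 - z^4 - 7*z^3/6 + 18*exp(-z/3)/7


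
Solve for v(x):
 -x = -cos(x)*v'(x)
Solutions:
 v(x) = C1 + Integral(x/cos(x), x)


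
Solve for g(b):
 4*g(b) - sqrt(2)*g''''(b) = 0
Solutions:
 g(b) = C1*exp(-2^(3/8)*b) + C2*exp(2^(3/8)*b) + C3*sin(2^(3/8)*b) + C4*cos(2^(3/8)*b)


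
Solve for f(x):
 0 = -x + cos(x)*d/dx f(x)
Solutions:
 f(x) = C1 + Integral(x/cos(x), x)


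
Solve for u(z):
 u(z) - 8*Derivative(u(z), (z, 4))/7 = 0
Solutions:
 u(z) = C1*exp(-14^(1/4)*z/2) + C2*exp(14^(1/4)*z/2) + C3*sin(14^(1/4)*z/2) + C4*cos(14^(1/4)*z/2)


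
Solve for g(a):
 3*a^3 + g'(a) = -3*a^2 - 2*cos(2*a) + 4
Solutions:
 g(a) = C1 - 3*a^4/4 - a^3 + 4*a - sin(2*a)


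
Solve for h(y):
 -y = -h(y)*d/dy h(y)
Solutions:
 h(y) = -sqrt(C1 + y^2)
 h(y) = sqrt(C1 + y^2)


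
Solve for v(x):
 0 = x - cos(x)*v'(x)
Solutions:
 v(x) = C1 + Integral(x/cos(x), x)


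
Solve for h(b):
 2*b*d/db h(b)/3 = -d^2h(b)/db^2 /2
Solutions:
 h(b) = C1 + C2*erf(sqrt(6)*b/3)


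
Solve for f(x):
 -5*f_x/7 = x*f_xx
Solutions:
 f(x) = C1 + C2*x^(2/7)


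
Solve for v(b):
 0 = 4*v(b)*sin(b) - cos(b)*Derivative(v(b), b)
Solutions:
 v(b) = C1/cos(b)^4


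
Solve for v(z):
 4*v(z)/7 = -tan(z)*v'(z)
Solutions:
 v(z) = C1/sin(z)^(4/7)


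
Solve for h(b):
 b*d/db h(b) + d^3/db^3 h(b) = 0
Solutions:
 h(b) = C1 + Integral(C2*airyai(-b) + C3*airybi(-b), b)


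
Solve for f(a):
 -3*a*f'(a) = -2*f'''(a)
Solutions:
 f(a) = C1 + Integral(C2*airyai(2^(2/3)*3^(1/3)*a/2) + C3*airybi(2^(2/3)*3^(1/3)*a/2), a)


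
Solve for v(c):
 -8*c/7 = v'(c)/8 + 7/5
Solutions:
 v(c) = C1 - 32*c^2/7 - 56*c/5


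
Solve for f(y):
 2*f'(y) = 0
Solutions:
 f(y) = C1


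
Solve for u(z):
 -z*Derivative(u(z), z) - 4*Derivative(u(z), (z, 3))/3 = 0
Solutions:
 u(z) = C1 + Integral(C2*airyai(-6^(1/3)*z/2) + C3*airybi(-6^(1/3)*z/2), z)


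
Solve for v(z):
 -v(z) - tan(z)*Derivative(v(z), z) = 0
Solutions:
 v(z) = C1/sin(z)


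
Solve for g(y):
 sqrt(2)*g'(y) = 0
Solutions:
 g(y) = C1


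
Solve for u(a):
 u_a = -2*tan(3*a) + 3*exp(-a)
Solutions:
 u(a) = C1 - log(tan(3*a)^2 + 1)/3 - 3*exp(-a)


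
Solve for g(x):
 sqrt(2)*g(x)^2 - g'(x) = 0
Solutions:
 g(x) = -1/(C1 + sqrt(2)*x)


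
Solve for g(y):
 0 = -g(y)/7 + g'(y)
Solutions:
 g(y) = C1*exp(y/7)


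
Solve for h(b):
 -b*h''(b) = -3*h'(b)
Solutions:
 h(b) = C1 + C2*b^4


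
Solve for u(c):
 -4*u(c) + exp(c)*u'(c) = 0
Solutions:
 u(c) = C1*exp(-4*exp(-c))


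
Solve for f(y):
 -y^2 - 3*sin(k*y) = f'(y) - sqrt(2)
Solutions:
 f(y) = C1 - y^3/3 + sqrt(2)*y + 3*cos(k*y)/k


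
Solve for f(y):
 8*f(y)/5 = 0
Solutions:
 f(y) = 0


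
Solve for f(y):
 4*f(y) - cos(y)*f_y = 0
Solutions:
 f(y) = C1*(sin(y)^2 + 2*sin(y) + 1)/(sin(y)^2 - 2*sin(y) + 1)


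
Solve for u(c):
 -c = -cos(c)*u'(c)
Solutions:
 u(c) = C1 + Integral(c/cos(c), c)


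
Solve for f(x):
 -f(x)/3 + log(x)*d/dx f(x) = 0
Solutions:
 f(x) = C1*exp(li(x)/3)


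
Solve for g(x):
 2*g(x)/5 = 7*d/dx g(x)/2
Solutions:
 g(x) = C1*exp(4*x/35)


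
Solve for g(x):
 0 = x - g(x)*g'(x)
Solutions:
 g(x) = -sqrt(C1 + x^2)
 g(x) = sqrt(C1 + x^2)


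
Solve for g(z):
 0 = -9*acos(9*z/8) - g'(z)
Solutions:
 g(z) = C1 - 9*z*acos(9*z/8) + sqrt(64 - 81*z^2)


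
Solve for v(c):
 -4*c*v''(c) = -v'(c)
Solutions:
 v(c) = C1 + C2*c^(5/4)


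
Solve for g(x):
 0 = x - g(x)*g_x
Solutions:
 g(x) = -sqrt(C1 + x^2)
 g(x) = sqrt(C1 + x^2)


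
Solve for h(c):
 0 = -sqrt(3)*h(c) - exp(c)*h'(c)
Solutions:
 h(c) = C1*exp(sqrt(3)*exp(-c))


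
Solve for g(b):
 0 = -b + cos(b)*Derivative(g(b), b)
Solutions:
 g(b) = C1 + Integral(b/cos(b), b)


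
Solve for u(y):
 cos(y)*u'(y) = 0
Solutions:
 u(y) = C1


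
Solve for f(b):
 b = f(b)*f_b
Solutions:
 f(b) = -sqrt(C1 + b^2)
 f(b) = sqrt(C1 + b^2)


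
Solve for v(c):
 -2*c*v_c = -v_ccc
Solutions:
 v(c) = C1 + Integral(C2*airyai(2^(1/3)*c) + C3*airybi(2^(1/3)*c), c)


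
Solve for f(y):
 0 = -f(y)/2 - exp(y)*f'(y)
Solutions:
 f(y) = C1*exp(exp(-y)/2)


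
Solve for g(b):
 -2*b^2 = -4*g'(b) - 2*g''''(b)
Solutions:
 g(b) = C1 + C4*exp(-2^(1/3)*b) + b^3/6 + (C2*sin(2^(1/3)*sqrt(3)*b/2) + C3*cos(2^(1/3)*sqrt(3)*b/2))*exp(2^(1/3)*b/2)


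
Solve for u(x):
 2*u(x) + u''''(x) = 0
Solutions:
 u(x) = (C1*sin(2^(3/4)*x/2) + C2*cos(2^(3/4)*x/2))*exp(-2^(3/4)*x/2) + (C3*sin(2^(3/4)*x/2) + C4*cos(2^(3/4)*x/2))*exp(2^(3/4)*x/2)


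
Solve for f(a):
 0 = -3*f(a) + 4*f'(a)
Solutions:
 f(a) = C1*exp(3*a/4)


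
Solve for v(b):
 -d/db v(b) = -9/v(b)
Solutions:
 v(b) = -sqrt(C1 + 18*b)
 v(b) = sqrt(C1 + 18*b)


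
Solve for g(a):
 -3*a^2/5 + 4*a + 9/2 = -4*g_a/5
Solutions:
 g(a) = C1 + a^3/4 - 5*a^2/2 - 45*a/8


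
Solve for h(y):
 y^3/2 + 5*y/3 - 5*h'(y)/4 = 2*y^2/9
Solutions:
 h(y) = C1 + y^4/10 - 8*y^3/135 + 2*y^2/3


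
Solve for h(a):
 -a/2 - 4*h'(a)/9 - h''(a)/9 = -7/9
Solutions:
 h(a) = C1 + C2*exp(-4*a) - 9*a^2/16 + 65*a/32


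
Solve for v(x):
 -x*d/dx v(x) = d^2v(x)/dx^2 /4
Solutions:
 v(x) = C1 + C2*erf(sqrt(2)*x)


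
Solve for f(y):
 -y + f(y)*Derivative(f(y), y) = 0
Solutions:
 f(y) = -sqrt(C1 + y^2)
 f(y) = sqrt(C1 + y^2)


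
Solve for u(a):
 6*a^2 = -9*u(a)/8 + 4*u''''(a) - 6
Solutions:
 u(a) = C1*exp(-2^(3/4)*sqrt(3)*a/4) + C2*exp(2^(3/4)*sqrt(3)*a/4) + C3*sin(2^(3/4)*sqrt(3)*a/4) + C4*cos(2^(3/4)*sqrt(3)*a/4) - 16*a^2/3 - 16/3


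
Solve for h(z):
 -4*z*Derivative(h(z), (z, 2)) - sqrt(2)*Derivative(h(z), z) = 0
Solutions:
 h(z) = C1 + C2*z^(1 - sqrt(2)/4)


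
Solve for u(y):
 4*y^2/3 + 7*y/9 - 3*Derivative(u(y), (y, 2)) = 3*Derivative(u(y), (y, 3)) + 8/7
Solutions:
 u(y) = C1 + C2*y + C3*exp(-y) + y^4/27 - 17*y^3/162 + 47*y^2/378


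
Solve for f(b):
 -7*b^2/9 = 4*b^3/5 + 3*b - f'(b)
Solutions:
 f(b) = C1 + b^4/5 + 7*b^3/27 + 3*b^2/2


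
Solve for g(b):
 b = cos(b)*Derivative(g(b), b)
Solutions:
 g(b) = C1 + Integral(b/cos(b), b)


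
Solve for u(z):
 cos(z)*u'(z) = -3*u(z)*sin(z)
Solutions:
 u(z) = C1*cos(z)^3


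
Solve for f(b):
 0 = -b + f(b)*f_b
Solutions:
 f(b) = -sqrt(C1 + b^2)
 f(b) = sqrt(C1 + b^2)


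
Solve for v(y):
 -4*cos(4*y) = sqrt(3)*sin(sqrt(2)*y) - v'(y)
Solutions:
 v(y) = C1 + sin(4*y) - sqrt(6)*cos(sqrt(2)*y)/2


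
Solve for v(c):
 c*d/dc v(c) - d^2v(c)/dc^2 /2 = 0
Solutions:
 v(c) = C1 + C2*erfi(c)


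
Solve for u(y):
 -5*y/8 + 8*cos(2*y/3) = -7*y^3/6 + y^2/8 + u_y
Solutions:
 u(y) = C1 + 7*y^4/24 - y^3/24 - 5*y^2/16 + 12*sin(2*y/3)


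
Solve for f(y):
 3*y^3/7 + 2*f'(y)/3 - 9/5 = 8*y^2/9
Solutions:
 f(y) = C1 - 9*y^4/56 + 4*y^3/9 + 27*y/10


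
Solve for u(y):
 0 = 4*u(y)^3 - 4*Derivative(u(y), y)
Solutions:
 u(y) = -sqrt(2)*sqrt(-1/(C1 + y))/2
 u(y) = sqrt(2)*sqrt(-1/(C1 + y))/2


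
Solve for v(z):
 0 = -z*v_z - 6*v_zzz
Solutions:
 v(z) = C1 + Integral(C2*airyai(-6^(2/3)*z/6) + C3*airybi(-6^(2/3)*z/6), z)


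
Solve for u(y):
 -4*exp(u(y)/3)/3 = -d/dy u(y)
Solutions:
 u(y) = 3*log(-1/(C1 + 4*y)) + 6*log(3)


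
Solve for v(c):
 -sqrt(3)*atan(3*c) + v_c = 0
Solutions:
 v(c) = C1 + sqrt(3)*(c*atan(3*c) - log(9*c^2 + 1)/6)


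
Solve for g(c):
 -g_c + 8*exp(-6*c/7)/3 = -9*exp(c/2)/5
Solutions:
 g(c) = C1 + 18*exp(c/2)/5 - 28*exp(-6*c/7)/9


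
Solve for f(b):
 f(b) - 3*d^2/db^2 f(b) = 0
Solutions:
 f(b) = C1*exp(-sqrt(3)*b/3) + C2*exp(sqrt(3)*b/3)


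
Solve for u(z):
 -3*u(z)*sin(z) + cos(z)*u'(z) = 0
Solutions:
 u(z) = C1/cos(z)^3


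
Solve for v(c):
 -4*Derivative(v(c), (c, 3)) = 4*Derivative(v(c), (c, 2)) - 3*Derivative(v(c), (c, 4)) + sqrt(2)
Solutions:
 v(c) = C1 + C2*c + C3*exp(-2*c/3) + C4*exp(2*c) - sqrt(2)*c^2/8


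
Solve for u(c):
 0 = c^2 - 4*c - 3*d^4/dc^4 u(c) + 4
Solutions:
 u(c) = C1 + C2*c + C3*c^2 + C4*c^3 + c^6/1080 - c^5/90 + c^4/18


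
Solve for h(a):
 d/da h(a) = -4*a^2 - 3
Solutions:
 h(a) = C1 - 4*a^3/3 - 3*a


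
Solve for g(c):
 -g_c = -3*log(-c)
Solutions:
 g(c) = C1 + 3*c*log(-c) - 3*c


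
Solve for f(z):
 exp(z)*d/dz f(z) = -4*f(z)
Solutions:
 f(z) = C1*exp(4*exp(-z))


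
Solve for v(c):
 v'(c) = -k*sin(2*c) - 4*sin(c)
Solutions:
 v(c) = C1 - k*sin(c)^2 + 4*cos(c)


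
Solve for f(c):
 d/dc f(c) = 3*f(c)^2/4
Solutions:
 f(c) = -4/(C1 + 3*c)


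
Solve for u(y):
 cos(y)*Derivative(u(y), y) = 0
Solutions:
 u(y) = C1


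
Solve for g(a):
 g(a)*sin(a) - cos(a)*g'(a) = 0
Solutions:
 g(a) = C1/cos(a)


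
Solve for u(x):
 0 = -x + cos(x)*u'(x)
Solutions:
 u(x) = C1 + Integral(x/cos(x), x)


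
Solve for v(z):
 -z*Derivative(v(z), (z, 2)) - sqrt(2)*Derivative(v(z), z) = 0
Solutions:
 v(z) = C1 + C2*z^(1 - sqrt(2))


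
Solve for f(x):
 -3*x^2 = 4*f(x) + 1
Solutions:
 f(x) = -3*x^2/4 - 1/4


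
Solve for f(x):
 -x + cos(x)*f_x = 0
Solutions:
 f(x) = C1 + Integral(x/cos(x), x)


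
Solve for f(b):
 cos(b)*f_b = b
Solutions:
 f(b) = C1 + Integral(b/cos(b), b)


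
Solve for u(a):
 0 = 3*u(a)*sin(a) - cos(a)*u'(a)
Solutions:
 u(a) = C1/cos(a)^3


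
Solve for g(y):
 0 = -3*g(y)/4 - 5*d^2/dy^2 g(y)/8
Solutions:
 g(y) = C1*sin(sqrt(30)*y/5) + C2*cos(sqrt(30)*y/5)


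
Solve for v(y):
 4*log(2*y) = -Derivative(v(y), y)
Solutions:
 v(y) = C1 - 4*y*log(y) - y*log(16) + 4*y


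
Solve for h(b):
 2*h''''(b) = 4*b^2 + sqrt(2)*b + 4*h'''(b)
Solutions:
 h(b) = C1 + C2*b + C3*b^2 + C4*exp(2*b) - b^5/60 + b^4*(-4 - sqrt(2))/96 + b^3*(-4 - sqrt(2))/48


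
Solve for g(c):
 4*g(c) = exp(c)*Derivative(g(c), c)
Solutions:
 g(c) = C1*exp(-4*exp(-c))


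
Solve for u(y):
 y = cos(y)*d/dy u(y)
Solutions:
 u(y) = C1 + Integral(y/cos(y), y)


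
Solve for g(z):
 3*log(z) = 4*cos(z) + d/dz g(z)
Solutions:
 g(z) = C1 + 3*z*log(z) - 3*z - 4*sin(z)


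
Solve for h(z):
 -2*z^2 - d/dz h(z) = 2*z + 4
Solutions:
 h(z) = C1 - 2*z^3/3 - z^2 - 4*z


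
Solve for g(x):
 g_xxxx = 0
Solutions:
 g(x) = C1 + C2*x + C3*x^2 + C4*x^3


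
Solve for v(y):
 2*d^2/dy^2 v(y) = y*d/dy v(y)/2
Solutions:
 v(y) = C1 + C2*erfi(sqrt(2)*y/4)


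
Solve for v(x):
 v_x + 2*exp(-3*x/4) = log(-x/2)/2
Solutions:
 v(x) = C1 + x*log(-x)/2 + x*(-1 - log(2))/2 + 8*exp(-3*x/4)/3


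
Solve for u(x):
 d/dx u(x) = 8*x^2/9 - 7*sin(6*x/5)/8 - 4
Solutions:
 u(x) = C1 + 8*x^3/27 - 4*x + 35*cos(6*x/5)/48


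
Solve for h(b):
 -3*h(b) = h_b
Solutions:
 h(b) = C1*exp(-3*b)


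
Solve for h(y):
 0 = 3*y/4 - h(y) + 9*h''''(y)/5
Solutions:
 h(y) = C1*exp(-sqrt(3)*5^(1/4)*y/3) + C2*exp(sqrt(3)*5^(1/4)*y/3) + C3*sin(sqrt(3)*5^(1/4)*y/3) + C4*cos(sqrt(3)*5^(1/4)*y/3) + 3*y/4


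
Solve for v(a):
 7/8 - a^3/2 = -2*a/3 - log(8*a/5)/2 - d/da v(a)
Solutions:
 v(a) = C1 + a^4/8 - a^2/3 - a*log(a)/2 - 3*a*log(2)/2 - 3*a/8 + a*log(5)/2


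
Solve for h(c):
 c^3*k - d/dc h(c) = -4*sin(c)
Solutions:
 h(c) = C1 + c^4*k/4 - 4*cos(c)


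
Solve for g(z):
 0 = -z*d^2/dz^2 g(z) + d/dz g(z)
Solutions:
 g(z) = C1 + C2*z^2


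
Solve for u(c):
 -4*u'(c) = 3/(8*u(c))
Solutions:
 u(c) = -sqrt(C1 - 3*c)/4
 u(c) = sqrt(C1 - 3*c)/4


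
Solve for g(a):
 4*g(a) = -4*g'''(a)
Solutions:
 g(a) = C3*exp(-a) + (C1*sin(sqrt(3)*a/2) + C2*cos(sqrt(3)*a/2))*exp(a/2)


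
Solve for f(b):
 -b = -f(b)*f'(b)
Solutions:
 f(b) = -sqrt(C1 + b^2)
 f(b) = sqrt(C1 + b^2)


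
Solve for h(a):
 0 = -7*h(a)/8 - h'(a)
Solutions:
 h(a) = C1*exp(-7*a/8)


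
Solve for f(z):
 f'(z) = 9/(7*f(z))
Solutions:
 f(z) = -sqrt(C1 + 126*z)/7
 f(z) = sqrt(C1 + 126*z)/7


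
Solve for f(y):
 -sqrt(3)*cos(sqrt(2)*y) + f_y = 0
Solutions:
 f(y) = C1 + sqrt(6)*sin(sqrt(2)*y)/2


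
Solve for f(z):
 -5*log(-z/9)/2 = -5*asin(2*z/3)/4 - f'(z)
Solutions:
 f(z) = C1 + 5*z*log(-z)/2 - 5*z*asin(2*z/3)/4 - 5*z*log(3) - 5*z/2 - 5*sqrt(9 - 4*z^2)/8


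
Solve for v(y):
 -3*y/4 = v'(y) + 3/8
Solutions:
 v(y) = C1 - 3*y^2/8 - 3*y/8


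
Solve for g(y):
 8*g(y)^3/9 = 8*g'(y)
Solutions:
 g(y) = -3*sqrt(2)*sqrt(-1/(C1 + y))/2
 g(y) = 3*sqrt(2)*sqrt(-1/(C1 + y))/2


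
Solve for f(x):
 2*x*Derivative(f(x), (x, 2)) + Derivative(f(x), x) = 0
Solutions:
 f(x) = C1 + C2*sqrt(x)


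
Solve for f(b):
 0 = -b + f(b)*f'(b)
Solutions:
 f(b) = -sqrt(C1 + b^2)
 f(b) = sqrt(C1 + b^2)


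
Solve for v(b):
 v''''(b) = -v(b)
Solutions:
 v(b) = (C1*sin(sqrt(2)*b/2) + C2*cos(sqrt(2)*b/2))*exp(-sqrt(2)*b/2) + (C3*sin(sqrt(2)*b/2) + C4*cos(sqrt(2)*b/2))*exp(sqrt(2)*b/2)


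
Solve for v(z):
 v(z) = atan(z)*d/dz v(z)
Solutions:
 v(z) = C1*exp(Integral(1/atan(z), z))


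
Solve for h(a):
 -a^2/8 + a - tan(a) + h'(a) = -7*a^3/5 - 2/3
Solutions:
 h(a) = C1 - 7*a^4/20 + a^3/24 - a^2/2 - 2*a/3 - log(cos(a))


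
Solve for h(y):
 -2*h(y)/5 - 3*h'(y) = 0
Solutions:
 h(y) = C1*exp(-2*y/15)


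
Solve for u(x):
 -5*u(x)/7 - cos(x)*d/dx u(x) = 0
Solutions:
 u(x) = C1*(sin(x) - 1)^(5/14)/(sin(x) + 1)^(5/14)


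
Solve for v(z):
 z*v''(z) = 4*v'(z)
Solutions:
 v(z) = C1 + C2*z^5


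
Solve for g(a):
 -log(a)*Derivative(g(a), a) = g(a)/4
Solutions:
 g(a) = C1*exp(-li(a)/4)


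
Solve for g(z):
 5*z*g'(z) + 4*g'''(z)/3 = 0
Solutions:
 g(z) = C1 + Integral(C2*airyai(-30^(1/3)*z/2) + C3*airybi(-30^(1/3)*z/2), z)


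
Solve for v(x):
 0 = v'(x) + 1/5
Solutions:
 v(x) = C1 - x/5


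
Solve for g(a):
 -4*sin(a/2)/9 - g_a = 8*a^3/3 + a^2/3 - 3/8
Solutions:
 g(a) = C1 - 2*a^4/3 - a^3/9 + 3*a/8 + 8*cos(a/2)/9


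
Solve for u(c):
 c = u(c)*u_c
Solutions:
 u(c) = -sqrt(C1 + c^2)
 u(c) = sqrt(C1 + c^2)


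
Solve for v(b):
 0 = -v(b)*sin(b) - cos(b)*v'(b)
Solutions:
 v(b) = C1*cos(b)


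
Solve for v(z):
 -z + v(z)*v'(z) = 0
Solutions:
 v(z) = -sqrt(C1 + z^2)
 v(z) = sqrt(C1 + z^2)


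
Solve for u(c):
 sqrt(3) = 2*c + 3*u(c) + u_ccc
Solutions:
 u(c) = C3*exp(-3^(1/3)*c) - 2*c/3 + (C1*sin(3^(5/6)*c/2) + C2*cos(3^(5/6)*c/2))*exp(3^(1/3)*c/2) + sqrt(3)/3


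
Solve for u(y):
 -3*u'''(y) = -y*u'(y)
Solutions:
 u(y) = C1 + Integral(C2*airyai(3^(2/3)*y/3) + C3*airybi(3^(2/3)*y/3), y)


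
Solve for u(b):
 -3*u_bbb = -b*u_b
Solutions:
 u(b) = C1 + Integral(C2*airyai(3^(2/3)*b/3) + C3*airybi(3^(2/3)*b/3), b)


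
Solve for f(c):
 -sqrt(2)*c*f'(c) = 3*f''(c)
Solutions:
 f(c) = C1 + C2*erf(2^(3/4)*sqrt(3)*c/6)


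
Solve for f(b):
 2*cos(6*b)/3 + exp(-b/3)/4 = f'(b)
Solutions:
 f(b) = C1 + sin(6*b)/9 - 3*exp(-b/3)/4


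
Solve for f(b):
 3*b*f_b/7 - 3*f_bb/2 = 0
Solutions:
 f(b) = C1 + C2*erfi(sqrt(7)*b/7)


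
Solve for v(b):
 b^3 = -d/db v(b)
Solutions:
 v(b) = C1 - b^4/4


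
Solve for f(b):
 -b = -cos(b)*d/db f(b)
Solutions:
 f(b) = C1 + Integral(b/cos(b), b)


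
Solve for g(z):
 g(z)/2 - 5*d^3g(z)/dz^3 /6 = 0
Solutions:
 g(z) = C3*exp(3^(1/3)*5^(2/3)*z/5) + (C1*sin(3^(5/6)*5^(2/3)*z/10) + C2*cos(3^(5/6)*5^(2/3)*z/10))*exp(-3^(1/3)*5^(2/3)*z/10)


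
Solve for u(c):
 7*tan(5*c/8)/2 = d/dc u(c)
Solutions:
 u(c) = C1 - 28*log(cos(5*c/8))/5


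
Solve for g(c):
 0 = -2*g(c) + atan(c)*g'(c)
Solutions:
 g(c) = C1*exp(2*Integral(1/atan(c), c))


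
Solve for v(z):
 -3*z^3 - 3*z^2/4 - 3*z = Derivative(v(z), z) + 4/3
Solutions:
 v(z) = C1 - 3*z^4/4 - z^3/4 - 3*z^2/2 - 4*z/3


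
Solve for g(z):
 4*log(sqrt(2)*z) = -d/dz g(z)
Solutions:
 g(z) = C1 - 4*z*log(z) - z*log(4) + 4*z


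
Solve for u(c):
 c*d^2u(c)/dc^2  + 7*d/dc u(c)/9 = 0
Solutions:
 u(c) = C1 + C2*c^(2/9)


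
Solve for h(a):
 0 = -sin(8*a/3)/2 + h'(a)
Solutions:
 h(a) = C1 - 3*cos(8*a/3)/16


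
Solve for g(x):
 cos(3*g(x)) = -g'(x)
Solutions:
 g(x) = -asin((C1 + exp(6*x))/(C1 - exp(6*x)))/3 + pi/3
 g(x) = asin((C1 + exp(6*x))/(C1 - exp(6*x)))/3


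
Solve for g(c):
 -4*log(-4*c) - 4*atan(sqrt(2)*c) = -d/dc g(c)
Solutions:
 g(c) = C1 + 4*c*log(-c) + 4*c*atan(sqrt(2)*c) - 4*c + 8*c*log(2) - sqrt(2)*log(2*c^2 + 1)


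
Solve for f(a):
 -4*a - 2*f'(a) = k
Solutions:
 f(a) = C1 - a^2 - a*k/2


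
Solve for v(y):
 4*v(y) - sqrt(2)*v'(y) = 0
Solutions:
 v(y) = C1*exp(2*sqrt(2)*y)


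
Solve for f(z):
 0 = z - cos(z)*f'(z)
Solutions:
 f(z) = C1 + Integral(z/cos(z), z)


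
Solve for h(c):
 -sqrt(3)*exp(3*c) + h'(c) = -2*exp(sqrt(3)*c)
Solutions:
 h(c) = C1 + sqrt(3)*exp(3*c)/3 - 2*sqrt(3)*exp(sqrt(3)*c)/3


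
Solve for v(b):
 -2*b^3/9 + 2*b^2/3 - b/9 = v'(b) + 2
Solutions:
 v(b) = C1 - b^4/18 + 2*b^3/9 - b^2/18 - 2*b


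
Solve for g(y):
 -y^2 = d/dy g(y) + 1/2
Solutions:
 g(y) = C1 - y^3/3 - y/2


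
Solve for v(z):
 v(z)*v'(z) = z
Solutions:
 v(z) = -sqrt(C1 + z^2)
 v(z) = sqrt(C1 + z^2)


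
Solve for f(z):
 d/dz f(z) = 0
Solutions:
 f(z) = C1


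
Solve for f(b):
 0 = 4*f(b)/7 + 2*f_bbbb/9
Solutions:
 f(b) = (C1*sin(14^(3/4)*sqrt(3)*b/14) + C2*cos(14^(3/4)*sqrt(3)*b/14))*exp(-14^(3/4)*sqrt(3)*b/14) + (C3*sin(14^(3/4)*sqrt(3)*b/14) + C4*cos(14^(3/4)*sqrt(3)*b/14))*exp(14^(3/4)*sqrt(3)*b/14)


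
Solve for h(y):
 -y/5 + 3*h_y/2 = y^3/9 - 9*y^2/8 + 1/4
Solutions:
 h(y) = C1 + y^4/54 - y^3/4 + y^2/15 + y/6


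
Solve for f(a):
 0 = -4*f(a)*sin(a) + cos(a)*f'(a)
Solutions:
 f(a) = C1/cos(a)^4


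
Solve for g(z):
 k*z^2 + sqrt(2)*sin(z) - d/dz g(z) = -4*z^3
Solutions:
 g(z) = C1 + k*z^3/3 + z^4 - sqrt(2)*cos(z)


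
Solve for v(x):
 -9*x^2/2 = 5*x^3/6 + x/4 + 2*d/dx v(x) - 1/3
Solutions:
 v(x) = C1 - 5*x^4/48 - 3*x^3/4 - x^2/16 + x/6


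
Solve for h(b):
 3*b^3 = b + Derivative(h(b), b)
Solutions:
 h(b) = C1 + 3*b^4/4 - b^2/2


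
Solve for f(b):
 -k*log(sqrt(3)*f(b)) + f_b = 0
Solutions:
 Integral(1/(2*log(_y) + log(3)), (_y, f(b))) = C1 + b*k/2


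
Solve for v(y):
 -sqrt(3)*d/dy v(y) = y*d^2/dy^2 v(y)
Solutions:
 v(y) = C1 + C2*y^(1 - sqrt(3))


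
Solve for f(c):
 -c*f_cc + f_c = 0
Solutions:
 f(c) = C1 + C2*c^2


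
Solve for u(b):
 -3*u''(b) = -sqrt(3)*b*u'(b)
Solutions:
 u(b) = C1 + C2*erfi(sqrt(2)*3^(3/4)*b/6)


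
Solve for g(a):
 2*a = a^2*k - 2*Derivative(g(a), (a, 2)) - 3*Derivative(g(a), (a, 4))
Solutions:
 g(a) = C1 + C2*a + C3*sin(sqrt(6)*a/3) + C4*cos(sqrt(6)*a/3) + a^4*k/24 - a^3/6 - 3*a^2*k/4


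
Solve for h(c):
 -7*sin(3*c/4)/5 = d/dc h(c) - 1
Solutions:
 h(c) = C1 + c + 28*cos(3*c/4)/15


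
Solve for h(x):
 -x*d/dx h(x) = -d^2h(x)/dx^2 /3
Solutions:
 h(x) = C1 + C2*erfi(sqrt(6)*x/2)


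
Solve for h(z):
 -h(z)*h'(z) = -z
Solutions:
 h(z) = -sqrt(C1 + z^2)
 h(z) = sqrt(C1 + z^2)


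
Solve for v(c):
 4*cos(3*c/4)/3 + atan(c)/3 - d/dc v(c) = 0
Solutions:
 v(c) = C1 + c*atan(c)/3 - log(c^2 + 1)/6 + 16*sin(3*c/4)/9


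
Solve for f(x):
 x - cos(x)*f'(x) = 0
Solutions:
 f(x) = C1 + Integral(x/cos(x), x)


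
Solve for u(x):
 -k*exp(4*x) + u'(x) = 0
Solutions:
 u(x) = C1 + k*exp(4*x)/4


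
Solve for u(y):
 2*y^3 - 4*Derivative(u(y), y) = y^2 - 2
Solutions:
 u(y) = C1 + y^4/8 - y^3/12 + y/2


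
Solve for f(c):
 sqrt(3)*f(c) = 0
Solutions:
 f(c) = 0


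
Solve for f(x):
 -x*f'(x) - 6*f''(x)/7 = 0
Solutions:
 f(x) = C1 + C2*erf(sqrt(21)*x/6)


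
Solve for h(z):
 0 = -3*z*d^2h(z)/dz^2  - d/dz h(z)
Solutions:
 h(z) = C1 + C2*z^(2/3)


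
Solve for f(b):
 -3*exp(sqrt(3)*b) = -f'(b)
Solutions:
 f(b) = C1 + sqrt(3)*exp(sqrt(3)*b)


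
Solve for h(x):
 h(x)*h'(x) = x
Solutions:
 h(x) = -sqrt(C1 + x^2)
 h(x) = sqrt(C1 + x^2)


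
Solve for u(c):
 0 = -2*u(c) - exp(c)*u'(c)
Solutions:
 u(c) = C1*exp(2*exp(-c))


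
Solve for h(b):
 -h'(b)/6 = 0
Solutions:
 h(b) = C1


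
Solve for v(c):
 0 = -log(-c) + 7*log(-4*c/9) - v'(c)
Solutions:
 v(c) = C1 + 6*c*log(-c) + 2*c*(-7*log(3) - 3 + 7*log(2))


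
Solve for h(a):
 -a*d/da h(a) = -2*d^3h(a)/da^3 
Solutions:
 h(a) = C1 + Integral(C2*airyai(2^(2/3)*a/2) + C3*airybi(2^(2/3)*a/2), a)


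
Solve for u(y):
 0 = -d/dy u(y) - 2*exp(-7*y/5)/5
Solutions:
 u(y) = C1 + 2*exp(-7*y/5)/7


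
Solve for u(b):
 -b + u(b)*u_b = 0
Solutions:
 u(b) = -sqrt(C1 + b^2)
 u(b) = sqrt(C1 + b^2)


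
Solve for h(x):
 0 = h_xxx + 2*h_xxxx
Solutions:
 h(x) = C1 + C2*x + C3*x^2 + C4*exp(-x/2)


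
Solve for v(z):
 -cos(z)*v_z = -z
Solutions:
 v(z) = C1 + Integral(z/cos(z), z)


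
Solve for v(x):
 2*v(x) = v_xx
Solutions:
 v(x) = C1*exp(-sqrt(2)*x) + C2*exp(sqrt(2)*x)


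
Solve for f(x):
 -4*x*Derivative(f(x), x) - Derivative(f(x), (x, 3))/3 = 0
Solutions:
 f(x) = C1 + Integral(C2*airyai(-12^(1/3)*x) + C3*airybi(-12^(1/3)*x), x)


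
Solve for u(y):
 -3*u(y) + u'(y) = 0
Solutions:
 u(y) = C1*exp(3*y)


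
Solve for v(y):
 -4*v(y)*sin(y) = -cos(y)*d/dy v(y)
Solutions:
 v(y) = C1/cos(y)^4


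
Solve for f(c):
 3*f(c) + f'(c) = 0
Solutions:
 f(c) = C1*exp(-3*c)


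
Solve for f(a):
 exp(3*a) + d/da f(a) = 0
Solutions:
 f(a) = C1 - exp(3*a)/3


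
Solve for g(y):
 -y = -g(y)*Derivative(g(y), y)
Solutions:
 g(y) = -sqrt(C1 + y^2)
 g(y) = sqrt(C1 + y^2)


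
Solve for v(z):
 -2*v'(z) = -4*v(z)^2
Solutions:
 v(z) = -1/(C1 + 2*z)


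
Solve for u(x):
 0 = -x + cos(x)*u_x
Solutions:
 u(x) = C1 + Integral(x/cos(x), x)


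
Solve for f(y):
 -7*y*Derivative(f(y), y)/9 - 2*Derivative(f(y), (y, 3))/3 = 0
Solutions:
 f(y) = C1 + Integral(C2*airyai(-6^(2/3)*7^(1/3)*y/6) + C3*airybi(-6^(2/3)*7^(1/3)*y/6), y)


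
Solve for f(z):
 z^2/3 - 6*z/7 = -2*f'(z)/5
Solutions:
 f(z) = C1 - 5*z^3/18 + 15*z^2/14


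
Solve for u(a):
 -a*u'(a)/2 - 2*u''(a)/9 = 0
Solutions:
 u(a) = C1 + C2*erf(3*sqrt(2)*a/4)


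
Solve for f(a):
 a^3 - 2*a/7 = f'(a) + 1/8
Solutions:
 f(a) = C1 + a^4/4 - a^2/7 - a/8


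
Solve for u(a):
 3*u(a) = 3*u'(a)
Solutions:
 u(a) = C1*exp(a)


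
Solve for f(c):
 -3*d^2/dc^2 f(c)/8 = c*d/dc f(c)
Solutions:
 f(c) = C1 + C2*erf(2*sqrt(3)*c/3)


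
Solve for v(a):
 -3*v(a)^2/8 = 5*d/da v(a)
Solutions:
 v(a) = 40/(C1 + 3*a)


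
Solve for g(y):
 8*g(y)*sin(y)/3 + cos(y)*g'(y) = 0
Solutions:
 g(y) = C1*cos(y)^(8/3)


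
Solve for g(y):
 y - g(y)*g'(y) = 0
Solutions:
 g(y) = -sqrt(C1 + y^2)
 g(y) = sqrt(C1 + y^2)


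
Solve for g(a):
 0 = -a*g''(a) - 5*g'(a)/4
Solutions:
 g(a) = C1 + C2/a^(1/4)


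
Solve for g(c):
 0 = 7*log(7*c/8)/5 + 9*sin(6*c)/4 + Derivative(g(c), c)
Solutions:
 g(c) = C1 - 7*c*log(c)/5 - 7*c*log(7)/5 + 7*c/5 + 21*c*log(2)/5 + 3*cos(6*c)/8


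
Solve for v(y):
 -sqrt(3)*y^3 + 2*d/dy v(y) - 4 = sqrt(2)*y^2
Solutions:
 v(y) = C1 + sqrt(3)*y^4/8 + sqrt(2)*y^3/6 + 2*y


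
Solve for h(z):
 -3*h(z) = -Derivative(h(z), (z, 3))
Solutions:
 h(z) = C3*exp(3^(1/3)*z) + (C1*sin(3^(5/6)*z/2) + C2*cos(3^(5/6)*z/2))*exp(-3^(1/3)*z/2)


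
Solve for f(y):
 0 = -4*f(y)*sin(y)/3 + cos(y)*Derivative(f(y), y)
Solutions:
 f(y) = C1/cos(y)^(4/3)


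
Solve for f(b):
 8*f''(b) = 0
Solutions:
 f(b) = C1 + C2*b


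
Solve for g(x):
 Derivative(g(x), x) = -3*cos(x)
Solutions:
 g(x) = C1 - 3*sin(x)


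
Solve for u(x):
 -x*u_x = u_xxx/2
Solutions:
 u(x) = C1 + Integral(C2*airyai(-2^(1/3)*x) + C3*airybi(-2^(1/3)*x), x)
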